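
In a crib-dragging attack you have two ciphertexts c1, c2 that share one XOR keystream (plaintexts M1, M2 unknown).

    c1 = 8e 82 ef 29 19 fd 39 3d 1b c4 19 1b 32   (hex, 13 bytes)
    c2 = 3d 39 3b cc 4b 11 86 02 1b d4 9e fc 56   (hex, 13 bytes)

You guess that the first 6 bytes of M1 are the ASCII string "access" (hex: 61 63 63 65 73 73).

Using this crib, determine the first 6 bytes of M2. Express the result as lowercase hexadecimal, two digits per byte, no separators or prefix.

d2d8b780219f

First, c1 ⊕ c2 = (M1 ⊕ K) ⊕ (M2 ⊕ K) = M1 ⊕ M2, so the key drops out. Then M2 = (M1 ⊕ M2) ⊕ M1 over the first 6 bytes.
byte 0: (8e XOR 3d) XOR 61 = b3 XOR 61 = d2
byte 1: (82 XOR 39) XOR 63 = bb XOR 63 = d8
byte 2: (ef XOR 3b) XOR 63 = d4 XOR 63 = b7
byte 3: (29 XOR cc) XOR 65 = e5 XOR 65 = 80
byte 4: (19 XOR 4b) XOR 73 = 52 XOR 73 = 21
byte 5: (fd XOR 11) XOR 73 = ec XOR 73 = 9f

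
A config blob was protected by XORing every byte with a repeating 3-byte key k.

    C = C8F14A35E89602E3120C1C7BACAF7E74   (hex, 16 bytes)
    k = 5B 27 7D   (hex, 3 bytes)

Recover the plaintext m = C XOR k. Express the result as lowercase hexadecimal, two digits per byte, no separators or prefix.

93d6376ecfeb59c46f573b06f788032f

The 3-byte key repeats, so the effective keystream is 5b 27 7d 5b 27 7d 5b 27 7d 5b 27 7d 5b 27 7d 5b.
byte 0: c8 ^ 5b = 93
byte 1: f1 ^ 27 = d6
byte 2: 4a ^ 7d = 37
byte 3: 35 ^ 5b = 6e
byte 4: e8 ^ 27 = cf
byte 5: 96 ^ 7d = eb
byte 6: 02 ^ 5b = 59
byte 7: e3 ^ 27 = c4
byte 8: 12 ^ 7d = 6f
byte 9: 0c ^ 5b = 57
byte 10: 1c ^ 27 = 3b
byte 11: 7b ^ 7d = 06
byte 12: ac ^ 5b = f7
byte 13: af ^ 27 = 88
byte 14: 7e ^ 7d = 03
byte 15: 74 ^ 5b = 2f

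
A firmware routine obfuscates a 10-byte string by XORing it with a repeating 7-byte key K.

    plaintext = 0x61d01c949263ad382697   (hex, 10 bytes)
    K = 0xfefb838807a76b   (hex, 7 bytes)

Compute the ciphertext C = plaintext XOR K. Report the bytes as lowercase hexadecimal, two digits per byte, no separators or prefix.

9f2b9f1c95c4c6c6dd14

The 7-byte key repeats, so the effective keystream is fe fb 83 88 07 a7 6b fe fb 83.
byte 0:  97 ⊕ 254 = 159
byte 1: 208 ⊕ 251 =  43
byte 2:  28 ⊕ 131 = 159
byte 3: 148 ⊕ 136 =  28
byte 4: 146 ⊕   7 = 149
byte 5:  99 ⊕ 167 = 196
byte 6: 173 ⊕ 107 = 198
byte 7:  56 ⊕ 254 = 198
byte 8:  38 ⊕ 251 = 221
byte 9: 151 ⊕ 131 =  20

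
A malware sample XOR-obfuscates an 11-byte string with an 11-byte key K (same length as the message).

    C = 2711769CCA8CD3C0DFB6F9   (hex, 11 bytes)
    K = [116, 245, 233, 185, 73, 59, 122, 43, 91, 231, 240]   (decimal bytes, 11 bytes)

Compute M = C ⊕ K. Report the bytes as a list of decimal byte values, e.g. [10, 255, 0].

[83, 228, 159, 37, 131, 183, 169, 235, 132, 81, 9]

XOR is its own inverse, so applying the key byte-wise gives the result directly.
byte 0: 00100111 ^ 01110100 = 01010011
byte 1: 00010001 ^ 11110101 = 11100100
byte 2: 01110110 ^ 11101001 = 10011111
byte 3: 10011100 ^ 10111001 = 00100101
byte 4: 11001010 ^ 01001001 = 10000011
byte 5: 10001100 ^ 00111011 = 10110111
byte 6: 11010011 ^ 01111010 = 10101001
byte 7: 11000000 ^ 00101011 = 11101011
byte 8: 11011111 ^ 01011011 = 10000100
byte 9: 10110110 ^ 11100111 = 01010001
byte 10: 11111001 ^ 11110000 = 00001001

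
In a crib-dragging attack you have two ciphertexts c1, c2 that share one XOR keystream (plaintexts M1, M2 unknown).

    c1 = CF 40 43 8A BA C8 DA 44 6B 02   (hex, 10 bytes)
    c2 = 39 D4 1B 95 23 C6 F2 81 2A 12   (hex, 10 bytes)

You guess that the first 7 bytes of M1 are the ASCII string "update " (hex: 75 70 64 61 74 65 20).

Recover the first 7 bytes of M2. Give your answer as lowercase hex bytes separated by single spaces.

First, c1 ⊕ c2 = (M1 ⊕ K) ⊕ (M2 ⊕ K) = M1 ⊕ M2, so the key drops out. Then M2 = (M1 ⊕ M2) ⊕ M1 over the first 7 bytes.
byte 0: (cf xor 39) xor 75 = f6 xor 75 = 83
byte 1: (40 xor d4) xor 70 = 94 xor 70 = e4
byte 2: (43 xor 1b) xor 64 = 58 xor 64 = 3c
byte 3: (8a xor 95) xor 61 = 1f xor 61 = 7e
byte 4: (ba xor 23) xor 74 = 99 xor 74 = ed
byte 5: (c8 xor c6) xor 65 = 0e xor 65 = 6b
byte 6: (da xor f2) xor 20 = 28 xor 20 = 08

83 e4 3c 7e ed 6b 08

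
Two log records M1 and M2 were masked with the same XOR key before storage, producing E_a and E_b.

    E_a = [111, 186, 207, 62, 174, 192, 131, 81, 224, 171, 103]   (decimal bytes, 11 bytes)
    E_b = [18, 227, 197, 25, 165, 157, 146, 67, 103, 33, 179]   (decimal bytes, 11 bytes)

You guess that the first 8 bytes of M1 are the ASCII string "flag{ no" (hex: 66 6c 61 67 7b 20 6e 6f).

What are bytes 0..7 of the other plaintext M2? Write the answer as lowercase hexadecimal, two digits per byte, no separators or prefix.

1b356b40707d7f7d

First, E_a ⊕ E_b = (M1 ⊕ K) ⊕ (M2 ⊕ K) = M1 ⊕ M2, so the key drops out. Then M2 = (M1 ⊕ M2) ⊕ M1 over the first 8 bytes.
byte 0: (6f XOR 12) XOR 66 = 7d XOR 66 = 1b
byte 1: (ba XOR e3) XOR 6c = 59 XOR 6c = 35
byte 2: (cf XOR c5) XOR 61 = 0a XOR 61 = 6b
byte 3: (3e XOR 19) XOR 67 = 27 XOR 67 = 40
byte 4: (ae XOR a5) XOR 7b = 0b XOR 7b = 70
byte 5: (c0 XOR 9d) XOR 20 = 5d XOR 20 = 7d
byte 6: (83 XOR 92) XOR 6e = 11 XOR 6e = 7f
byte 7: (51 XOR 43) XOR 6f = 12 XOR 6f = 7d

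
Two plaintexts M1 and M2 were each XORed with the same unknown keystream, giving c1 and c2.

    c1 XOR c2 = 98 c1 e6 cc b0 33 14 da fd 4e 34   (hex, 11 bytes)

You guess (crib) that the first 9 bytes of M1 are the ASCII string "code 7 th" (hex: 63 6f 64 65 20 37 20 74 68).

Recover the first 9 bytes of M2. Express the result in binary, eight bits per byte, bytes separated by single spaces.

11111011 10101110 10000010 10101001 10010000 00000100 00110100 10101110 10010101

Since c1 ⊕ c2 = M1 ⊕ M2, XORing with the guessed M1 bytes yields the corresponding M2 bytes: M2 = (c1 ⊕ c2) ⊕ M1.
10011000 ⊕ 01100011 = 11111011
11000001 ⊕ 01101111 = 10101110
11100110 ⊕ 01100100 = 10000010
11001100 ⊕ 01100101 = 10101001
10110000 ⊕ 00100000 = 10010000
00110011 ⊕ 00110111 = 00000100
00010100 ⊕ 00100000 = 00110100
11011010 ⊕ 01110100 = 10101110
11111101 ⊕ 01101000 = 10010101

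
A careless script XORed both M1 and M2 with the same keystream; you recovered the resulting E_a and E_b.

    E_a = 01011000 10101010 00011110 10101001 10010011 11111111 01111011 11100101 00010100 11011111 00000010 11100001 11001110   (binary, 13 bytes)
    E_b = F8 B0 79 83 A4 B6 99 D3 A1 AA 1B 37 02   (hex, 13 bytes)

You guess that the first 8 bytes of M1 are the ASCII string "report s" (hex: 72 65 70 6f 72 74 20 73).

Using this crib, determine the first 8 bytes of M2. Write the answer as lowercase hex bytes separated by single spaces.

d2 7f 17 45 45 3d c2 45

First, E_a ⊕ E_b = (M1 ⊕ K) ⊕ (M2 ⊕ K) = M1 ⊕ M2, so the key drops out. Then M2 = (M1 ⊕ M2) ⊕ M1 over the first 8 bytes.
byte 0: (58 ⊕ f8) ⊕ 72 = a0 ⊕ 72 = d2
byte 1: (aa ⊕ b0) ⊕ 65 = 1a ⊕ 65 = 7f
byte 2: (1e ⊕ 79) ⊕ 70 = 67 ⊕ 70 = 17
byte 3: (a9 ⊕ 83) ⊕ 6f = 2a ⊕ 6f = 45
byte 4: (93 ⊕ a4) ⊕ 72 = 37 ⊕ 72 = 45
byte 5: (ff ⊕ b6) ⊕ 74 = 49 ⊕ 74 = 3d
byte 6: (7b ⊕ 99) ⊕ 20 = e2 ⊕ 20 = c2
byte 7: (e5 ⊕ d3) ⊕ 73 = 36 ⊕ 73 = 45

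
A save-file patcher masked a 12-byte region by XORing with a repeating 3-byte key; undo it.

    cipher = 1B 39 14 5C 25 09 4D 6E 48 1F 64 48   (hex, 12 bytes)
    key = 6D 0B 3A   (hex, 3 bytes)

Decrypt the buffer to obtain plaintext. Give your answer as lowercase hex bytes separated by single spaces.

76 32 2e 31 2e 33 20 65 72 72 6f 72

The 3-byte key repeats, so the effective keystream is 6d 0b 3a 6d 0b 3a 6d 0b 3a 6d 0b 3a.
byte 0:  27 xor 109 = 118
byte 1:  57 xor  11 =  50
byte 2:  20 xor  58 =  46
byte 3:  92 xor 109 =  49
byte 4:  37 xor  11 =  46
byte 5:   9 xor  58 =  51
byte 6:  77 xor 109 =  32
byte 7: 110 xor  11 = 101
byte 8:  72 xor  58 = 114
byte 9:  31 xor 109 = 114
byte 10: 100 xor  11 = 111
byte 11:  72 xor  58 = 114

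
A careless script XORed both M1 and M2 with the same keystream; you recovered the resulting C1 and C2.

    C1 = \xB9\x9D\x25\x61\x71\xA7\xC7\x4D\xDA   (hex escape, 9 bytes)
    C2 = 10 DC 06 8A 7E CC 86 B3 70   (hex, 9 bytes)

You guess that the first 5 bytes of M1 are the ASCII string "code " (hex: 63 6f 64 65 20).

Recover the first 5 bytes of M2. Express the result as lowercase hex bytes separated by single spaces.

ca 2e 47 8e 2f

First, C1 ⊕ C2 = (M1 ⊕ K) ⊕ (M2 ⊕ K) = M1 ⊕ M2, so the key drops out. Then M2 = (M1 ⊕ M2) ⊕ M1 over the first 5 bytes.
byte 0: (b9 XOR 10) XOR 63 = a9 XOR 63 = ca
byte 1: (9d XOR dc) XOR 6f = 41 XOR 6f = 2e
byte 2: (25 XOR 06) XOR 64 = 23 XOR 64 = 47
byte 3: (61 XOR 8a) XOR 65 = eb XOR 65 = 8e
byte 4: (71 XOR 7e) XOR 20 = 0f XOR 20 = 2f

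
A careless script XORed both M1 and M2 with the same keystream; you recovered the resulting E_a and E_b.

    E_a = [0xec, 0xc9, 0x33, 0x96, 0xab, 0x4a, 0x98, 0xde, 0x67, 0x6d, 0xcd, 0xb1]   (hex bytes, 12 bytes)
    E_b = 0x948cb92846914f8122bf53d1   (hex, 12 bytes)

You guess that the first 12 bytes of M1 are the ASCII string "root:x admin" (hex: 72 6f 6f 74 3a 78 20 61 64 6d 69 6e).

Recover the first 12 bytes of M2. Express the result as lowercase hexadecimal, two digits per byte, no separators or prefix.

0a2ae5cad7a3f73e21bff70e

First, E_a ⊕ E_b = (M1 ⊕ K) ⊕ (M2 ⊕ K) = M1 ⊕ M2, so the key drops out. Then M2 = (M1 ⊕ M2) ⊕ M1 over the first 12 bytes.
byte 0: (ec ^ 94) ^ 72 = 78 ^ 72 = 0a
byte 1: (c9 ^ 8c) ^ 6f = 45 ^ 6f = 2a
byte 2: (33 ^ b9) ^ 6f = 8a ^ 6f = e5
byte 3: (96 ^ 28) ^ 74 = be ^ 74 = ca
byte 4: (ab ^ 46) ^ 3a = ed ^ 3a = d7
byte 5: (4a ^ 91) ^ 78 = db ^ 78 = a3
byte 6: (98 ^ 4f) ^ 20 = d7 ^ 20 = f7
byte 7: (de ^ 81) ^ 61 = 5f ^ 61 = 3e
byte 8: (67 ^ 22) ^ 64 = 45 ^ 64 = 21
byte 9: (6d ^ bf) ^ 6d = d2 ^ 6d = bf
byte 10: (cd ^ 53) ^ 69 = 9e ^ 69 = f7
byte 11: (b1 ^ d1) ^ 6e = 60 ^ 6e = 0e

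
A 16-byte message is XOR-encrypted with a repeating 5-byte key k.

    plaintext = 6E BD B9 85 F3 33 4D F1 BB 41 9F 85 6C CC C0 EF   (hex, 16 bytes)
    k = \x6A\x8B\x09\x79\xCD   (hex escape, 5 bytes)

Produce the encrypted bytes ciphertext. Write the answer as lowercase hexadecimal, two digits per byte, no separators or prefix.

0436b0fc3e59c6f8c28cf50e65b50d85

The 5-byte key repeats, so the effective keystream is 6a 8b 09 79 cd 6a 8b 09 79 cd 6a 8b 09 79 cd 6a.
byte 0: 01101110 xor 01101010 = 00000100
byte 1: 10111101 xor 10001011 = 00110110
byte 2: 10111001 xor 00001001 = 10110000
byte 3: 10000101 xor 01111001 = 11111100
byte 4: 11110011 xor 11001101 = 00111110
byte 5: 00110011 xor 01101010 = 01011001
byte 6: 01001101 xor 10001011 = 11000110
byte 7: 11110001 xor 00001001 = 11111000
byte 8: 10111011 xor 01111001 = 11000010
byte 9: 01000001 xor 11001101 = 10001100
byte 10: 10011111 xor 01101010 = 11110101
byte 11: 10000101 xor 10001011 = 00001110
byte 12: 01101100 xor 00001001 = 01100101
byte 13: 11001100 xor 01111001 = 10110101
byte 14: 11000000 xor 11001101 = 00001101
byte 15: 11101111 xor 01101010 = 10000101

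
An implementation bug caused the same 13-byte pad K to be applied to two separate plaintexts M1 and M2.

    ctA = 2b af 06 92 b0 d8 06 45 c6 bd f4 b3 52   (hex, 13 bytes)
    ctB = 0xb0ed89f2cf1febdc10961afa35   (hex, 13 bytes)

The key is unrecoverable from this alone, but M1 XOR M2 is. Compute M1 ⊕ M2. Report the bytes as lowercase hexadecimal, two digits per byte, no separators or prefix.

9b428f607fc7ed99d62bee4967

ctA ⊕ ctB = (M1 ⊕ K) ⊕ (M2 ⊕ K) = M1 ⊕ M2 — the shared key cancels under XOR.
byte 0: 2b ^ b0 = 9b
byte 1: af ^ ed = 42
byte 2: 06 ^ 89 = 8f
byte 3: 92 ^ f2 = 60
byte 4: b0 ^ cf = 7f
byte 5: d8 ^ 1f = c7
byte 6: 06 ^ eb = ed
byte 7: 45 ^ dc = 99
byte 8: c6 ^ 10 = d6
byte 9: bd ^ 96 = 2b
byte 10: f4 ^ 1a = ee
byte 11: b3 ^ fa = 49
byte 12: 52 ^ 35 = 67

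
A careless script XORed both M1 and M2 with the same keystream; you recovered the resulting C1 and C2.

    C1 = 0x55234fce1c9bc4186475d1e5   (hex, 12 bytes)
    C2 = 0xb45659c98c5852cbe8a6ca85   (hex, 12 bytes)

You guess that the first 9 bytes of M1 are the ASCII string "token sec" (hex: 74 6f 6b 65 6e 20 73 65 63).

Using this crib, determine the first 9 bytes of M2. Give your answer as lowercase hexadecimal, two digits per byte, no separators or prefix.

First, C1 ⊕ C2 = (M1 ⊕ K) ⊕ (M2 ⊕ K) = M1 ⊕ M2, so the key drops out. Then M2 = (M1 ⊕ M2) ⊕ M1 over the first 9 bytes.
byte 0: (55 ⊕ b4) ⊕ 74 = e1 ⊕ 74 = 95
byte 1: (23 ⊕ 56) ⊕ 6f = 75 ⊕ 6f = 1a
byte 2: (4f ⊕ 59) ⊕ 6b = 16 ⊕ 6b = 7d
byte 3: (ce ⊕ c9) ⊕ 65 = 07 ⊕ 65 = 62
byte 4: (1c ⊕ 8c) ⊕ 6e = 90 ⊕ 6e = fe
byte 5: (9b ⊕ 58) ⊕ 20 = c3 ⊕ 20 = e3
byte 6: (c4 ⊕ 52) ⊕ 73 = 96 ⊕ 73 = e5
byte 7: (18 ⊕ cb) ⊕ 65 = d3 ⊕ 65 = b6
byte 8: (64 ⊕ e8) ⊕ 63 = 8c ⊕ 63 = ef

951a7d62fee3e5b6ef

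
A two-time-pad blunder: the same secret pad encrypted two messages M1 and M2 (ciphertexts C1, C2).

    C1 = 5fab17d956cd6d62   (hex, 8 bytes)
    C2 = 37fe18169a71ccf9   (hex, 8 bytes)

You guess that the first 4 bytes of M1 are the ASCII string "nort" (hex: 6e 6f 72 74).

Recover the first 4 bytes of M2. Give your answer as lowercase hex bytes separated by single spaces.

First, C1 ⊕ C2 = (M1 ⊕ K) ⊕ (M2 ⊕ K) = M1 ⊕ M2, so the key drops out. Then M2 = (M1 ⊕ M2) ⊕ M1 over the first 4 bytes.
byte 0: (5f xor 37) xor 6e = 68 xor 6e = 06
byte 1: (ab xor fe) xor 6f = 55 xor 6f = 3a
byte 2: (17 xor 18) xor 72 = 0f xor 72 = 7d
byte 3: (d9 xor 16) xor 74 = cf xor 74 = bb

06 3a 7d bb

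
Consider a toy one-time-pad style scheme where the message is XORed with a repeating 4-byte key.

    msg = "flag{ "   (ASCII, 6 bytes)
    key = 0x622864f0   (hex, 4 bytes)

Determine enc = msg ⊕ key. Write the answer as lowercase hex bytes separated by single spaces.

04 44 05 97 19 08

The 4-byte key repeats, so the effective keystream is 62 28 64 f0 62 28.
byte 0: 01100110 ⊕ 01100010 = 00000100
byte 1: 01101100 ⊕ 00101000 = 01000100
byte 2: 01100001 ⊕ 01100100 = 00000101
byte 3: 01100111 ⊕ 11110000 = 10010111
byte 4: 01111011 ⊕ 01100010 = 00011001
byte 5: 00100000 ⊕ 00101000 = 00001000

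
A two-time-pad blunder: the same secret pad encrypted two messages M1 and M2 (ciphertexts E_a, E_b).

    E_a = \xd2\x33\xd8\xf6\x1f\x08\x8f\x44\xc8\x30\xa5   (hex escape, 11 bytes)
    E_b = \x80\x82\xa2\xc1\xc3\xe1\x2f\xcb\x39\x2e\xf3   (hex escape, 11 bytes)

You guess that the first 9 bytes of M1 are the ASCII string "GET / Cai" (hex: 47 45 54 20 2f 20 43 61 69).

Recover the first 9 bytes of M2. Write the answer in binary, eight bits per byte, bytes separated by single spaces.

First, E_a ⊕ E_b = (M1 ⊕ K) ⊕ (M2 ⊕ K) = M1 ⊕ M2, so the key drops out. Then M2 = (M1 ⊕ M2) ⊕ M1 over the first 9 bytes.
byte 0: (d2 ⊕ 80) ⊕ 47 = 52 ⊕ 47 = 15
byte 1: (33 ⊕ 82) ⊕ 45 = b1 ⊕ 45 = f4
byte 2: (d8 ⊕ a2) ⊕ 54 = 7a ⊕ 54 = 2e
byte 3: (f6 ⊕ c1) ⊕ 20 = 37 ⊕ 20 = 17
byte 4: (1f ⊕ c3) ⊕ 2f = dc ⊕ 2f = f3
byte 5: (08 ⊕ e1) ⊕ 20 = e9 ⊕ 20 = c9
byte 6: (8f ⊕ 2f) ⊕ 43 = a0 ⊕ 43 = e3
byte 7: (44 ⊕ cb) ⊕ 61 = 8f ⊕ 61 = ee
byte 8: (c8 ⊕ 39) ⊕ 69 = f1 ⊕ 69 = 98

00010101 11110100 00101110 00010111 11110011 11001001 11100011 11101110 10011000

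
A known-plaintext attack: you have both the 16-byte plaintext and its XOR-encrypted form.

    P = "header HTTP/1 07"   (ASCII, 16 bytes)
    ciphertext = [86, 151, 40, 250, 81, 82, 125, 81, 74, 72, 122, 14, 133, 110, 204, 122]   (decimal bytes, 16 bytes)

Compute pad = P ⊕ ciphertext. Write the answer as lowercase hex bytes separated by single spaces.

Since ciphertext = P ⊕ pad, XORing both sides with P gives pad = P ⊕ ciphertext.
68 ⊕ 56 = 3e
65 ⊕ 97 = f2
61 ⊕ 28 = 49
64 ⊕ fa = 9e
65 ⊕ 51 = 34
72 ⊕ 52 = 20
20 ⊕ 7d = 5d
48 ⊕ 51 = 19
54 ⊕ 4a = 1e
54 ⊕ 48 = 1c
50 ⊕ 7a = 2a
2f ⊕ 0e = 21
31 ⊕ 85 = b4
20 ⊕ 6e = 4e
30 ⊕ cc = fc
37 ⊕ 7a = 4d

3e f2 49 9e 34 20 5d 19 1e 1c 2a 21 b4 4e fc 4d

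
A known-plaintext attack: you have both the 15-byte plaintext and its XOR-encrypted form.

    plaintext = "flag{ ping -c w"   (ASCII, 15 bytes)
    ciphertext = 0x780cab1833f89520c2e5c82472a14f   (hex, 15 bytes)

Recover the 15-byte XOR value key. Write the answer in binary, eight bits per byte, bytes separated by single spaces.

00011110 01100000 11001010 01111111 01001000 11011000 11100101 01001001 10101100 10000010 11101000 00001001 00010001 10000001 00111000

Since ciphertext = plaintext ⊕ key, XORing both sides with plaintext gives key = plaintext ⊕ ciphertext.
102 ⊕ 120 =  30
108 ⊕  12 =  96
 97 ⊕ 171 = 202
103 ⊕  24 = 127
123 ⊕  51 =  72
 32 ⊕ 248 = 216
112 ⊕ 149 = 229
105 ⊕  32 =  73
110 ⊕ 194 = 172
103 ⊕ 229 = 130
 32 ⊕ 200 = 232
 45 ⊕  36 =   9
 99 ⊕ 114 =  17
 32 ⊕ 161 = 129
119 ⊕  79 =  56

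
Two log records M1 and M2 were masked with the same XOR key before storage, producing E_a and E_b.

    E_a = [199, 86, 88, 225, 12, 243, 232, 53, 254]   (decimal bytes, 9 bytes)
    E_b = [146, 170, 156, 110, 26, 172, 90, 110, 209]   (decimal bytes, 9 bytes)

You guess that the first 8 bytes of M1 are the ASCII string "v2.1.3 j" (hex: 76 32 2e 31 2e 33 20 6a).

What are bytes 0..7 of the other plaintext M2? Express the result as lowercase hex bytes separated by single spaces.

23 ce ea be 38 6c 92 31

First, E_a ⊕ E_b = (M1 ⊕ K) ⊕ (M2 ⊕ K) = M1 ⊕ M2, so the key drops out. Then M2 = (M1 ⊕ M2) ⊕ M1 over the first 8 bytes.
byte 0: (c7 XOR 92) XOR 76 = 55 XOR 76 = 23
byte 1: (56 XOR aa) XOR 32 = fc XOR 32 = ce
byte 2: (58 XOR 9c) XOR 2e = c4 XOR 2e = ea
byte 3: (e1 XOR 6e) XOR 31 = 8f XOR 31 = be
byte 4: (0c XOR 1a) XOR 2e = 16 XOR 2e = 38
byte 5: (f3 XOR ac) XOR 33 = 5f XOR 33 = 6c
byte 6: (e8 XOR 5a) XOR 20 = b2 XOR 20 = 92
byte 7: (35 XOR 6e) XOR 6a = 5b XOR 6a = 31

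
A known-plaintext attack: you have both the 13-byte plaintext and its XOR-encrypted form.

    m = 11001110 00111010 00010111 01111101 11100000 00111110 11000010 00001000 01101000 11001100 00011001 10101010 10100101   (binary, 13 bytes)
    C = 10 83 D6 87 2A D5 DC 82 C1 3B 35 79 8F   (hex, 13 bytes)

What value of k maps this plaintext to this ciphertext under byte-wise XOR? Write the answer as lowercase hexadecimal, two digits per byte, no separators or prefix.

deb9c1facaeb1e8aa9f72cd32a

Since C = m ⊕ k, XORing both sides with m gives k = m ⊕ C.
ce XOR 10 = de
3a XOR 83 = b9
17 XOR d6 = c1
7d XOR 87 = fa
e0 XOR 2a = ca
3e XOR d5 = eb
c2 XOR dc = 1e
08 XOR 82 = 8a
68 XOR c1 = a9
cc XOR 3b = f7
19 XOR 35 = 2c
aa XOR 79 = d3
a5 XOR 8f = 2a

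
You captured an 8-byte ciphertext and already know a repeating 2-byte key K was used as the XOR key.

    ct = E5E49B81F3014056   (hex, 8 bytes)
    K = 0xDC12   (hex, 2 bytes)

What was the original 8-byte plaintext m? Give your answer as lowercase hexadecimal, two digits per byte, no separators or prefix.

39f647932f139c44

The 2-byte key repeats, so the effective keystream is dc 12 dc 12 dc 12 dc 12.
byte 0: 11100101 xor 11011100 = 00111001
byte 1: 11100100 xor 00010010 = 11110110
byte 2: 10011011 xor 11011100 = 01000111
byte 3: 10000001 xor 00010010 = 10010011
byte 4: 11110011 xor 11011100 = 00101111
byte 5: 00000001 xor 00010010 = 00010011
byte 6: 01000000 xor 11011100 = 10011100
byte 7: 01010110 xor 00010010 = 01000100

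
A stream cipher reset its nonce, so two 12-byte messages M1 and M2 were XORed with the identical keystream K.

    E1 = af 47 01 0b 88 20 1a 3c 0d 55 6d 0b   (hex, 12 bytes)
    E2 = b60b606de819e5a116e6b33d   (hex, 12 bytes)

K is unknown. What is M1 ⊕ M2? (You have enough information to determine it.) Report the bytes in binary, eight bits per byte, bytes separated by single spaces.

E1 ⊕ E2 = (M1 ⊕ K) ⊕ (M2 ⊕ K) = M1 ⊕ M2 — the shared key cancels under XOR.
af xor b6 = 19
47 xor 0b = 4c
01 xor 60 = 61
0b xor 6d = 66
88 xor e8 = 60
20 xor 19 = 39
1a xor e5 = ff
3c xor a1 = 9d
0d xor 16 = 1b
55 xor e6 = b3
6d xor b3 = de
0b xor 3d = 36

00011001 01001100 01100001 01100110 01100000 00111001 11111111 10011101 00011011 10110011 11011110 00110110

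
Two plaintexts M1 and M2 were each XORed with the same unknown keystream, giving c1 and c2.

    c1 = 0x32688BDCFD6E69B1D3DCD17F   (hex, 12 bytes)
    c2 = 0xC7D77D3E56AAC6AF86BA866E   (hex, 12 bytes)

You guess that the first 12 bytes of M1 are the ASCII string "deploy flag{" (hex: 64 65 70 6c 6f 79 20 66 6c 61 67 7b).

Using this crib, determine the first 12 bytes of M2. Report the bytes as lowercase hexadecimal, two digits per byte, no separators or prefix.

First, c1 ⊕ c2 = (M1 ⊕ K) ⊕ (M2 ⊕ K) = M1 ⊕ M2, so the key drops out. Then M2 = (M1 ⊕ M2) ⊕ M1 over the first 12 bytes.
byte 0: (32 xor c7) xor 64 = f5 xor 64 = 91
byte 1: (68 xor d7) xor 65 = bf xor 65 = da
byte 2: (8b xor 7d) xor 70 = f6 xor 70 = 86
byte 3: (dc xor 3e) xor 6c = e2 xor 6c = 8e
byte 4: (fd xor 56) xor 6f = ab xor 6f = c4
byte 5: (6e xor aa) xor 79 = c4 xor 79 = bd
byte 6: (69 xor c6) xor 20 = af xor 20 = 8f
byte 7: (b1 xor af) xor 66 = 1e xor 66 = 78
byte 8: (d3 xor 86) xor 6c = 55 xor 6c = 39
byte 9: (dc xor ba) xor 61 = 66 xor 61 = 07
byte 10: (d1 xor 86) xor 67 = 57 xor 67 = 30
byte 11: (7f xor 6e) xor 7b = 11 xor 7b = 6a

91da868ec4bd8f783907306a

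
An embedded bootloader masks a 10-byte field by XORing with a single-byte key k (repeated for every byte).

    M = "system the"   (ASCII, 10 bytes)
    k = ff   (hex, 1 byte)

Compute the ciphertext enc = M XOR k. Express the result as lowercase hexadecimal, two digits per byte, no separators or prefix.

8c868c8b9a92df8b979a

The 1-byte key repeats, so the effective keystream is ff ff ff ff ff ff ff ff ff ff.
byte 0: 73 xor ff = 8c
byte 1: 79 xor ff = 86
byte 2: 73 xor ff = 8c
byte 3: 74 xor ff = 8b
byte 4: 65 xor ff = 9a
byte 5: 6d xor ff = 92
byte 6: 20 xor ff = df
byte 7: 74 xor ff = 8b
byte 8: 68 xor ff = 97
byte 9: 65 xor ff = 9a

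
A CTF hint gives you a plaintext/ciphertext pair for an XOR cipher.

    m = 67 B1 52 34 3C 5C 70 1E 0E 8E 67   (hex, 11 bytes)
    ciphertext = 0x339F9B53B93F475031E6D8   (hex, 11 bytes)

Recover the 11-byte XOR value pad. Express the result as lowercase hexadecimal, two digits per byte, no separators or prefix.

542ec9678563374e3f68bf

Since ciphertext = m ⊕ pad, XORing both sides with m gives pad = m ⊕ ciphertext.
byte 0: 67 ^ 33 = 54
byte 1: b1 ^ 9f = 2e
byte 2: 52 ^ 9b = c9
byte 3: 34 ^ 53 = 67
byte 4: 3c ^ b9 = 85
byte 5: 5c ^ 3f = 63
byte 6: 70 ^ 47 = 37
byte 7: 1e ^ 50 = 4e
byte 8: 0e ^ 31 = 3f
byte 9: 8e ^ e6 = 68
byte 10: 67 ^ d8 = bf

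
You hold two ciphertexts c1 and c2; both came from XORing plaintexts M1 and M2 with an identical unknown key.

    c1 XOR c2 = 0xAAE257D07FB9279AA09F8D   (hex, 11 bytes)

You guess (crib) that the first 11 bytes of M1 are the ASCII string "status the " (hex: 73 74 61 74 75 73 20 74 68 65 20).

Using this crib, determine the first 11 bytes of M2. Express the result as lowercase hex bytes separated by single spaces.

Since c1 ⊕ c2 = M1 ⊕ M2, XORing with the guessed M1 bytes yields the corresponding M2 bytes: M2 = (c1 ⊕ c2) ⊕ M1.
10101010 xor 01110011 = 11011001
11100010 xor 01110100 = 10010110
01010111 xor 01100001 = 00110110
11010000 xor 01110100 = 10100100
01111111 xor 01110101 = 00001010
10111001 xor 01110011 = 11001010
00100111 xor 00100000 = 00000111
10011010 xor 01110100 = 11101110
10100000 xor 01101000 = 11001000
10011111 xor 01100101 = 11111010
10001101 xor 00100000 = 10101101

d9 96 36 a4 0a ca 07 ee c8 fa ad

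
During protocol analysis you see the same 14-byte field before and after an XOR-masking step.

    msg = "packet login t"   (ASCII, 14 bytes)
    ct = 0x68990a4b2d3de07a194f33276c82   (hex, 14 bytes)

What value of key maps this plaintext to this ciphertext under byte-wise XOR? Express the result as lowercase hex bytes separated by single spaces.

18 f8 69 20 48 49 c0 16 76 28 5a 49 4c f6

Since ct = msg ⊕ key, XORing both sides with msg gives key = msg ⊕ ct.
70 xor 68 = 18
61 xor 99 = f8
63 xor 0a = 69
6b xor 4b = 20
65 xor 2d = 48
74 xor 3d = 49
20 xor e0 = c0
6c xor 7a = 16
6f xor 19 = 76
67 xor 4f = 28
69 xor 33 = 5a
6e xor 27 = 49
20 xor 6c = 4c
74 xor 82 = f6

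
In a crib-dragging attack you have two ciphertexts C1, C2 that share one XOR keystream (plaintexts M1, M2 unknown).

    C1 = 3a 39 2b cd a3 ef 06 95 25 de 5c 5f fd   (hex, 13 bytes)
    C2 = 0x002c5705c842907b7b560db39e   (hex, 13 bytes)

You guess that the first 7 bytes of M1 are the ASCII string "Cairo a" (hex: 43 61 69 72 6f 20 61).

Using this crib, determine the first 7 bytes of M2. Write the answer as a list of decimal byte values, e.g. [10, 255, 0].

First, C1 ⊕ C2 = (M1 ⊕ K) ⊕ (M2 ⊕ K) = M1 ⊕ M2, so the key drops out. Then M2 = (M1 ⊕ M2) ⊕ M1 over the first 7 bytes.
byte 0: (3a xor 00) xor 43 = 3a xor 43 = 79
byte 1: (39 xor 2c) xor 61 = 15 xor 61 = 74
byte 2: (2b xor 57) xor 69 = 7c xor 69 = 15
byte 3: (cd xor 05) xor 72 = c8 xor 72 = ba
byte 4: (a3 xor c8) xor 6f = 6b xor 6f = 04
byte 5: (ef xor 42) xor 20 = ad xor 20 = 8d
byte 6: (06 xor 90) xor 61 = 96 xor 61 = f7

[121, 116, 21, 186, 4, 141, 247]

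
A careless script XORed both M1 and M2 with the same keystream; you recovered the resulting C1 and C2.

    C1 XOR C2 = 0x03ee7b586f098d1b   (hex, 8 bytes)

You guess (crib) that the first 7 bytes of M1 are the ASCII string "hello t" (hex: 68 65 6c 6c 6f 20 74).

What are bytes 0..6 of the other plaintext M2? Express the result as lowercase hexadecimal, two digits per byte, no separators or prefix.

Since C1 ⊕ C2 = M1 ⊕ M2, XORing with the guessed M1 bytes yields the corresponding M2 bytes: M2 = (C1 ⊕ C2) ⊕ M1.
byte 0: 00000011 XOR 01101000 = 01101011
byte 1: 11101110 XOR 01100101 = 10001011
byte 2: 01111011 XOR 01101100 = 00010111
byte 3: 01011000 XOR 01101100 = 00110100
byte 4: 01101111 XOR 01101111 = 00000000
byte 5: 00001001 XOR 00100000 = 00101001
byte 6: 10001101 XOR 01110100 = 11111001

6b8b17340029f9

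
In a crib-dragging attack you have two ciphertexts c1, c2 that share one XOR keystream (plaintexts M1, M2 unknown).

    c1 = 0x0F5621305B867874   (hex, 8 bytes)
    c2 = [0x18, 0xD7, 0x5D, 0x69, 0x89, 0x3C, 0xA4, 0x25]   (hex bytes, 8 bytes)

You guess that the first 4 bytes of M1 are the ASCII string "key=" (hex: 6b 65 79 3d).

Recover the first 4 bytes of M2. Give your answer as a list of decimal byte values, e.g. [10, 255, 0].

[124, 228, 5, 100]

First, c1 ⊕ c2 = (M1 ⊕ K) ⊕ (M2 ⊕ K) = M1 ⊕ M2, so the key drops out. Then M2 = (M1 ⊕ M2) ⊕ M1 over the first 4 bytes.
byte 0: (0f XOR 18) XOR 6b = 17 XOR 6b = 7c
byte 1: (56 XOR d7) XOR 65 = 81 XOR 65 = e4
byte 2: (21 XOR 5d) XOR 79 = 7c XOR 79 = 05
byte 3: (30 XOR 69) XOR 3d = 59 XOR 3d = 64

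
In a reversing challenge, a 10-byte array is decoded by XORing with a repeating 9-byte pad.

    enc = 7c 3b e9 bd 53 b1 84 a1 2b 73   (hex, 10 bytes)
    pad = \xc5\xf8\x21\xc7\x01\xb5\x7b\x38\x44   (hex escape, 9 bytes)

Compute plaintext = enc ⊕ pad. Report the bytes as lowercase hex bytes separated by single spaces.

b9 c3 c8 7a 52 04 ff 99 6f b6

The 9-byte key repeats, so the effective keystream is c5 f8 21 c7 01 b5 7b 38 44 c5.
byte 0: 7c xor c5 = b9
byte 1: 3b xor f8 = c3
byte 2: e9 xor 21 = c8
byte 3: bd xor c7 = 7a
byte 4: 53 xor 01 = 52
byte 5: b1 xor b5 = 04
byte 6: 84 xor 7b = ff
byte 7: a1 xor 38 = 99
byte 8: 2b xor 44 = 6f
byte 9: 73 xor c5 = b6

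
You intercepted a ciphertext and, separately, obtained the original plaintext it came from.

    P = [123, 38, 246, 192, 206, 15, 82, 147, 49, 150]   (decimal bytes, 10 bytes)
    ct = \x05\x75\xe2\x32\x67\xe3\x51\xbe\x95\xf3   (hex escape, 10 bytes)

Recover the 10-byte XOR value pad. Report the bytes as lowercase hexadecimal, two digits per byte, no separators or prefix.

7e5314f2a9ec032da465

Since ct = P ⊕ pad, XORing both sides with P gives pad = P ⊕ ct.
7b XOR 05 = 7e
26 XOR 75 = 53
f6 XOR e2 = 14
c0 XOR 32 = f2
ce XOR 67 = a9
0f XOR e3 = ec
52 XOR 51 = 03
93 XOR be = 2d
31 XOR 95 = a4
96 XOR f3 = 65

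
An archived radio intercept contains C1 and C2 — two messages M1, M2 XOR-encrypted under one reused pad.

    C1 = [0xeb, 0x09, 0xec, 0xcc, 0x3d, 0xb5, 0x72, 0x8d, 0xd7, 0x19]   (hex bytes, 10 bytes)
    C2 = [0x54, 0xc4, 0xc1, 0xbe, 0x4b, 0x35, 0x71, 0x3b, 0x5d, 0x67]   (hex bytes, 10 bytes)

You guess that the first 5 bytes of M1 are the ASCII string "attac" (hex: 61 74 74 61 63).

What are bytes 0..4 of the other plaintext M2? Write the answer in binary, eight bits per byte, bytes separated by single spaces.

11011110 10111001 01011001 00010011 00010101

First, C1 ⊕ C2 = (M1 ⊕ K) ⊕ (M2 ⊕ K) = M1 ⊕ M2, so the key drops out. Then M2 = (M1 ⊕ M2) ⊕ M1 over the first 5 bytes.
byte 0: (eb ⊕ 54) ⊕ 61 = bf ⊕ 61 = de
byte 1: (09 ⊕ c4) ⊕ 74 = cd ⊕ 74 = b9
byte 2: (ec ⊕ c1) ⊕ 74 = 2d ⊕ 74 = 59
byte 3: (cc ⊕ be) ⊕ 61 = 72 ⊕ 61 = 13
byte 4: (3d ⊕ 4b) ⊕ 63 = 76 ⊕ 63 = 15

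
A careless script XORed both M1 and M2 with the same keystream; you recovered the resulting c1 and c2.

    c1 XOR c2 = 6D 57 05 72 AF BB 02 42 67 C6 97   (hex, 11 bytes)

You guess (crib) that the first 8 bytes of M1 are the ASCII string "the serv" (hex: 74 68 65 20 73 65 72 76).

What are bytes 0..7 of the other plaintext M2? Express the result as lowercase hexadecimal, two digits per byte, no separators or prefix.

193f6052dcde7034

Since c1 ⊕ c2 = M1 ⊕ M2, XORing with the guessed M1 bytes yields the corresponding M2 bytes: M2 = (c1 ⊕ c2) ⊕ M1.
6d ^ 74 = 19
57 ^ 68 = 3f
05 ^ 65 = 60
72 ^ 20 = 52
af ^ 73 = dc
bb ^ 65 = de
02 ^ 72 = 70
42 ^ 76 = 34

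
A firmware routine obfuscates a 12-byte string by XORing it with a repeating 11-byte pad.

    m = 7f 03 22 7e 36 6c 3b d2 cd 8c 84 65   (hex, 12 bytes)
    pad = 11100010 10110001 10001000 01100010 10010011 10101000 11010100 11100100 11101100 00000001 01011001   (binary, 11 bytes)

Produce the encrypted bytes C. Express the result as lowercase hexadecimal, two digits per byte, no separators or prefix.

The 11-byte key repeats, so the effective keystream is e2 b1 88 62 93 a8 d4 e4 ec 01 59 e2.
byte 0: 127 ⊕ 226 = 157
byte 1:   3 ⊕ 177 = 178
byte 2:  34 ⊕ 136 = 170
byte 3: 126 ⊕  98 =  28
byte 4:  54 ⊕ 147 = 165
byte 5: 108 ⊕ 168 = 196
byte 6:  59 ⊕ 212 = 239
byte 7: 210 ⊕ 228 =  54
byte 8: 205 ⊕ 236 =  33
byte 9: 140 ⊕   1 = 141
byte 10: 132 ⊕  89 = 221
byte 11: 101 ⊕ 226 = 135

9db2aa1ca5c4ef36218ddd87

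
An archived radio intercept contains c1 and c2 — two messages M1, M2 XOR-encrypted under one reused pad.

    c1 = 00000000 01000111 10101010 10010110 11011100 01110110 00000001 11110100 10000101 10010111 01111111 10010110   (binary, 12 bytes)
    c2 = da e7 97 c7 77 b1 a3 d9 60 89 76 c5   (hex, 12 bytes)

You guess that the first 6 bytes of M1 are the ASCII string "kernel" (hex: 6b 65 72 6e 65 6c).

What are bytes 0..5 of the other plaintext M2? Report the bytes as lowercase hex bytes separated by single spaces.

First, c1 ⊕ c2 = (M1 ⊕ K) ⊕ (M2 ⊕ K) = M1 ⊕ M2, so the key drops out. Then M2 = (M1 ⊕ M2) ⊕ M1 over the first 6 bytes.
byte 0: (00 xor da) xor 6b = da xor 6b = b1
byte 1: (47 xor e7) xor 65 = a0 xor 65 = c5
byte 2: (aa xor 97) xor 72 = 3d xor 72 = 4f
byte 3: (96 xor c7) xor 6e = 51 xor 6e = 3f
byte 4: (dc xor 77) xor 65 = ab xor 65 = ce
byte 5: (76 xor b1) xor 6c = c7 xor 6c = ab

b1 c5 4f 3f ce ab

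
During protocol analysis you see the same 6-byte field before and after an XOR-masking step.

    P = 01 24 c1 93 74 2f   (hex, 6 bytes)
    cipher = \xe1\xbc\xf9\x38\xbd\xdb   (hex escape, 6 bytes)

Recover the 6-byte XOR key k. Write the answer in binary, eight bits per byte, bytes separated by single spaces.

11100000 10011000 00111000 10101011 11001001 11110100

Since cipher = P ⊕ k, XORing both sides with P gives k = P ⊕ cipher.
01 ⊕ e1 = e0
24 ⊕ bc = 98
c1 ⊕ f9 = 38
93 ⊕ 38 = ab
74 ⊕ bd = c9
2f ⊕ db = f4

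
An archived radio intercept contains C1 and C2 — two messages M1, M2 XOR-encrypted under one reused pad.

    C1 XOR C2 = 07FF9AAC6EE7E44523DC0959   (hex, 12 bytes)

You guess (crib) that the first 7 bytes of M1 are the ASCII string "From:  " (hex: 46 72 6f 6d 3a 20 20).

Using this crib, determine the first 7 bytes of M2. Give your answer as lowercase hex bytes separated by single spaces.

41 8d f5 c1 54 c7 c4

Since C1 ⊕ C2 = M1 ⊕ M2, XORing with the guessed M1 bytes yields the corresponding M2 bytes: M2 = (C1 ⊕ C2) ⊕ M1.
  7 ⊕  70 =  65
255 ⊕ 114 = 141
154 ⊕ 111 = 245
172 ⊕ 109 = 193
110 ⊕  58 =  84
231 ⊕  32 = 199
228 ⊕  32 = 196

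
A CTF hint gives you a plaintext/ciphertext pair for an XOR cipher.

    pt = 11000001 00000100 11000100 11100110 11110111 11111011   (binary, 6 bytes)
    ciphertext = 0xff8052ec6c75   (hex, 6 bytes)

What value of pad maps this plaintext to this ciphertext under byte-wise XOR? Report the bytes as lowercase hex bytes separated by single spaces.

Since ciphertext = pt ⊕ pad, XORing both sides with pt gives pad = pt ⊕ ciphertext.
193 XOR 255 =  62
  4 XOR 128 = 132
196 XOR  82 = 150
230 XOR 236 =  10
247 XOR 108 = 155
251 XOR 117 = 142

3e 84 96 0a 9b 8e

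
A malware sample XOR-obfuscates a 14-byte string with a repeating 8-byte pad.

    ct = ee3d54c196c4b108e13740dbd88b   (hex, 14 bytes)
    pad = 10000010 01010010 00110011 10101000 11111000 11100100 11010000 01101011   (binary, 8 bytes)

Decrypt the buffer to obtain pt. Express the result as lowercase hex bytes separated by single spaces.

6c 6f 67 69 6e 20 61 63 63 65 73 73 20 6f

The 8-byte key repeats, so the effective keystream is 82 52 33 a8 f8 e4 d0 6b 82 52 33 a8 f8 e4.
byte 0: ee XOR 82 = 6c
byte 1: 3d XOR 52 = 6f
byte 2: 54 XOR 33 = 67
byte 3: c1 XOR a8 = 69
byte 4: 96 XOR f8 = 6e
byte 5: c4 XOR e4 = 20
byte 6: b1 XOR d0 = 61
byte 7: 08 XOR 6b = 63
byte 8: e1 XOR 82 = 63
byte 9: 37 XOR 52 = 65
byte 10: 40 XOR 33 = 73
byte 11: db XOR a8 = 73
byte 12: d8 XOR f8 = 20
byte 13: 8b XOR e4 = 6f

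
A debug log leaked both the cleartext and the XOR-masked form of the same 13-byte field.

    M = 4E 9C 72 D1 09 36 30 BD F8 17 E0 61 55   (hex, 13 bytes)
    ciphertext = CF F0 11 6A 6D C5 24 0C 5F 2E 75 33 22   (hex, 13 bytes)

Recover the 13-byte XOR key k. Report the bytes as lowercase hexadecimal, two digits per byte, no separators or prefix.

816c63bb64f314b1a739955277

Since ciphertext = M ⊕ k, XORing both sides with M gives k = M ⊕ ciphertext.
byte 0: 01001110 ⊕ 11001111 = 10000001
byte 1: 10011100 ⊕ 11110000 = 01101100
byte 2: 01110010 ⊕ 00010001 = 01100011
byte 3: 11010001 ⊕ 01101010 = 10111011
byte 4: 00001001 ⊕ 01101101 = 01100100
byte 5: 00110110 ⊕ 11000101 = 11110011
byte 6: 00110000 ⊕ 00100100 = 00010100
byte 7: 10111101 ⊕ 00001100 = 10110001
byte 8: 11111000 ⊕ 01011111 = 10100111
byte 9: 00010111 ⊕ 00101110 = 00111001
byte 10: 11100000 ⊕ 01110101 = 10010101
byte 11: 01100001 ⊕ 00110011 = 01010010
byte 12: 01010101 ⊕ 00100010 = 01110111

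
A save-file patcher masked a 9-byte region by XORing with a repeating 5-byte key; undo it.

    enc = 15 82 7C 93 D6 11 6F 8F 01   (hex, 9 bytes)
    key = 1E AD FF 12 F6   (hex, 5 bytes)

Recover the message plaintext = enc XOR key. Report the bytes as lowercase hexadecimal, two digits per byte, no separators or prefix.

0b2f8381200fc27013

The 5-byte key repeats, so the effective keystream is 1e ad ff 12 f6 1e ad ff 12.
byte 0:  21 ^  30 =  11
byte 1: 130 ^ 173 =  47
byte 2: 124 ^ 255 = 131
byte 3: 147 ^  18 = 129
byte 4: 214 ^ 246 =  32
byte 5:  17 ^  30 =  15
byte 6: 111 ^ 173 = 194
byte 7: 143 ^ 255 = 112
byte 8:   1 ^  18 =  19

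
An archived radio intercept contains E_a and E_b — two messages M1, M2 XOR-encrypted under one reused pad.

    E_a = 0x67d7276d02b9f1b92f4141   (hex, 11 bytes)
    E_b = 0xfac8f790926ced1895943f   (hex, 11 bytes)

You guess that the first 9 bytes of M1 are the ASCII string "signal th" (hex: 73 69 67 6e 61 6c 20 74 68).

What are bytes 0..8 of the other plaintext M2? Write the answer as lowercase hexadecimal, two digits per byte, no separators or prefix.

First, E_a ⊕ E_b = (M1 ⊕ K) ⊕ (M2 ⊕ K) = M1 ⊕ M2, so the key drops out. Then M2 = (M1 ⊕ M2) ⊕ M1 over the first 9 bytes.
byte 0: (67 ^ fa) ^ 73 = 9d ^ 73 = ee
byte 1: (d7 ^ c8) ^ 69 = 1f ^ 69 = 76
byte 2: (27 ^ f7) ^ 67 = d0 ^ 67 = b7
byte 3: (6d ^ 90) ^ 6e = fd ^ 6e = 93
byte 4: (02 ^ 92) ^ 61 = 90 ^ 61 = f1
byte 5: (b9 ^ 6c) ^ 6c = d5 ^ 6c = b9
byte 6: (f1 ^ ed) ^ 20 = 1c ^ 20 = 3c
byte 7: (b9 ^ 18) ^ 74 = a1 ^ 74 = d5
byte 8: (2f ^ 95) ^ 68 = ba ^ 68 = d2

ee76b793f1b93cd5d2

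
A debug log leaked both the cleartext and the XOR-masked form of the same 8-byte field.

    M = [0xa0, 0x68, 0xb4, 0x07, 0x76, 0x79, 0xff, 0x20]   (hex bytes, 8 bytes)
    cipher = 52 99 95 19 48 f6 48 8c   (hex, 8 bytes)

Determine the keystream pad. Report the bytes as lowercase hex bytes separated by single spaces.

Since cipher = M ⊕ pad, XORing both sides with M gives pad = M ⊕ cipher.
160 ^  82 = 242
104 ^ 153 = 241
180 ^ 149 =  33
  7 ^  25 =  30
118 ^  72 =  62
121 ^ 246 = 143
255 ^  72 = 183
 32 ^ 140 = 172

f2 f1 21 1e 3e 8f b7 ac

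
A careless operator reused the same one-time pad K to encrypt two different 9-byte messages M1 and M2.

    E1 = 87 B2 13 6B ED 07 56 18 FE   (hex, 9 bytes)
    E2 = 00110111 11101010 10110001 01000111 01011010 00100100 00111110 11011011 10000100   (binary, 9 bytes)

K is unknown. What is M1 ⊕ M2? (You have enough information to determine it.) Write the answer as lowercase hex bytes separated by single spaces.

b0 58 a2 2c b7 23 68 c3 7a

E1 ⊕ E2 = (M1 ⊕ K) ⊕ (M2 ⊕ K) = M1 ⊕ M2 — the shared key cancels under XOR.
byte 0: 87 ⊕ 37 = b0
byte 1: b2 ⊕ ea = 58
byte 2: 13 ⊕ b1 = a2
byte 3: 6b ⊕ 47 = 2c
byte 4: ed ⊕ 5a = b7
byte 5: 07 ⊕ 24 = 23
byte 6: 56 ⊕ 3e = 68
byte 7: 18 ⊕ db = c3
byte 8: fe ⊕ 84 = 7a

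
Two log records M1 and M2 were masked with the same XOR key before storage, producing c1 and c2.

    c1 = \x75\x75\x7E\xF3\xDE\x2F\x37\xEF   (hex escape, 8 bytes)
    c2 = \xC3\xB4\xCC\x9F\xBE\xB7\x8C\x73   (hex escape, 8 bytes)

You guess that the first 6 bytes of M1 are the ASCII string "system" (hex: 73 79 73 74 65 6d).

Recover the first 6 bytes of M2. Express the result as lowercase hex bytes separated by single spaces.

c5 b8 c1 18 05 f5

First, c1 ⊕ c2 = (M1 ⊕ K) ⊕ (M2 ⊕ K) = M1 ⊕ M2, so the key drops out. Then M2 = (M1 ⊕ M2) ⊕ M1 over the first 6 bytes.
byte 0: (75 ^ c3) ^ 73 = b6 ^ 73 = c5
byte 1: (75 ^ b4) ^ 79 = c1 ^ 79 = b8
byte 2: (7e ^ cc) ^ 73 = b2 ^ 73 = c1
byte 3: (f3 ^ 9f) ^ 74 = 6c ^ 74 = 18
byte 4: (de ^ be) ^ 65 = 60 ^ 65 = 05
byte 5: (2f ^ b7) ^ 6d = 98 ^ 6d = f5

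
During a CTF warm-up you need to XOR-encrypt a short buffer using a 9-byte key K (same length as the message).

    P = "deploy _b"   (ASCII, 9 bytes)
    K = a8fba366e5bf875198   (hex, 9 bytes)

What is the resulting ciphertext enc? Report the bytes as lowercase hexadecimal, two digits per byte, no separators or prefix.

XOR is its own inverse, so applying the key byte-wise gives the result directly.
byte 0: 64 XOR a8 = cc
byte 1: 65 XOR fb = 9e
byte 2: 70 XOR a3 = d3
byte 3: 6c XOR 66 = 0a
byte 4: 6f XOR e5 = 8a
byte 5: 79 XOR bf = c6
byte 6: 20 XOR 87 = a7
byte 7: 5f XOR 51 = 0e
byte 8: 62 XOR 98 = fa

cc9ed30a8ac6a70efa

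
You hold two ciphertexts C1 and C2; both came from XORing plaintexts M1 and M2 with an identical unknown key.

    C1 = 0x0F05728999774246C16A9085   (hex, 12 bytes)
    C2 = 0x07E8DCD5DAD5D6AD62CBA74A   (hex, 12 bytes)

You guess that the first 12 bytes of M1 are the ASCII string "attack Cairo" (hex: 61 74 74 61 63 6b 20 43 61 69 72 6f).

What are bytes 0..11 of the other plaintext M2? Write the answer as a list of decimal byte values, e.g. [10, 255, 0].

First, C1 ⊕ C2 = (M1 ⊕ K) ⊕ (M2 ⊕ K) = M1 ⊕ M2, so the key drops out. Then M2 = (M1 ⊕ M2) ⊕ M1 over the first 12 bytes.
byte 0: (0f xor 07) xor 61 = 08 xor 61 = 69
byte 1: (05 xor e8) xor 74 = ed xor 74 = 99
byte 2: (72 xor dc) xor 74 = ae xor 74 = da
byte 3: (89 xor d5) xor 61 = 5c xor 61 = 3d
byte 4: (99 xor da) xor 63 = 43 xor 63 = 20
byte 5: (77 xor d5) xor 6b = a2 xor 6b = c9
byte 6: (42 xor d6) xor 20 = 94 xor 20 = b4
byte 7: (46 xor ad) xor 43 = eb xor 43 = a8
byte 8: (c1 xor 62) xor 61 = a3 xor 61 = c2
byte 9: (6a xor cb) xor 69 = a1 xor 69 = c8
byte 10: (90 xor a7) xor 72 = 37 xor 72 = 45
byte 11: (85 xor 4a) xor 6f = cf xor 6f = a0

[105, 153, 218, 61, 32, 201, 180, 168, 194, 200, 69, 160]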